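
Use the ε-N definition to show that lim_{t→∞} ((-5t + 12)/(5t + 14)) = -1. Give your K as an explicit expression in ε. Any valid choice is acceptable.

Fix ε > 0. We seek K > 0 such that t > K implies |(-5t + 12)/(5t + 14) + 1| < ε.
(-5t + 12)/(5t + 14) + 1 = (5(-5t + 12) − (-5)(5t + 14)) / (5(5t + 14)) = 130/(5(5t + 14)).
For t > 0 we have 5t + 14 > 5t, so |(-5t + 12)/(5t + 14) + 1| = 130/(5(5t + 14)) < 130/(5·5t) = (26/5)/t.
Thus |(-5t + 12)/(5t + 14) + 1| < ε whenever t > (26/5)/ε.
Take K = (26/5)/ε. If t > K then |(-5t + 12)/(5t + 14) + 1| < (26/5)/t < ε.

K = (26/5)/ε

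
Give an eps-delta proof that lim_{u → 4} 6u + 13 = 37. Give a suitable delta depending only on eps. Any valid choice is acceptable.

Suppose eps > 0. We need delta > 0 so that 0 < |u − 4| < delta implies |(6u + 13) − 37| < eps.
Since (6u + 13) − 37 = 6(u − 4), we have |(6u + 13) − 37| = 6|u − 4|.
Thus it suffices that |u − 4| < eps/6.
Take delta = eps/6. If 0 < |u − 4| < delta then |(6u + 13) − 37| = 6|u − 4| < 6·(eps/6) = eps.

delta = eps/6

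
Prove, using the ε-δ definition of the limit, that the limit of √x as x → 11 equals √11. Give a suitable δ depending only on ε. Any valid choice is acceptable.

Fix ε > 0. We want δ > 0 such that 0 < |x − 11| < δ implies |√x − √11| < ε.
Multiplying by the conjugate, |√x − √11| = |x − 11|/(√x + √11).
Restrict δ ≤ 11 so that |x − 11| < 11 forces x > 0, and then √x + √11 > √11.
Hence |√x − √11| < |x − 11|/√11, which is < ε once |x − 11| < √11·ε.
Take δ = min(11, √11·ε). If 0 < |x − 11| < δ then x > 0 and |√x − √11| < |x − 11|/√11 < ε.

δ = min(11, √11·ε)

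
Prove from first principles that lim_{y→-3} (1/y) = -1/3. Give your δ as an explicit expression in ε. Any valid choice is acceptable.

δ = min(3/2, (9/2)ε)

Let ε > 0 be given. We seek δ > 0 such that 0 < |y + 3| < δ implies |1/y + 1/3| < ε.
|1/y + 1/3| = |-3 − y|/(3·|y|) = |y + 3|/(3|y|).
Restrict δ ≤ 3/2. Then |y + 3| < 3/2 gives |y| > 3/2, so 3|y| > 9/2.
Then |1/y + 1/3| < |y + 3|/(9/2), which is < ε when |y + 3| < (9/2)ε.
Take δ = min(3/2, (9/2)ε). Then 0 < |y + 3| < δ gives both |y + 3| < 3/2 and |y + 3| < (9/2)ε, so |1/y + 1/3| < ε.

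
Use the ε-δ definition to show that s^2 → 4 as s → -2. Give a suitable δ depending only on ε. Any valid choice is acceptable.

Let ε > 0 be given. We seek δ > 0 with 0 < |s + 2| < δ ⇒ |s^2 − 4| < ε.
Factor: s^2 − 4 = (s + 2)(s - 2), so |s^2 − 4| = |s + 2|·|s - 2|.
Impose δ ≤ 1 so that |s| < 3; then |s - 2| ≤ 5.
Hence |s^2 − 4| ≤ 5|s + 2|, which is < ε once |s + 2| < ε/5.
Take δ = min(1, ε/5). If 0 < |s + 2| < δ then both bounds hold and |s^2 − 4| ≤ 5|s + 2| < 5·(ε/5) = ε.

δ = min(1, ε/5)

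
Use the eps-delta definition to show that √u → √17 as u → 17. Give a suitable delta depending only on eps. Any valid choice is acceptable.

delta = min(17, √17·eps)

Let eps > 0 be given. We want delta > 0 such that 0 < |u − 17| < delta implies |√u − √17| < eps.
Rationalise: √u − √17 = (u − 17)/(√u + √17), so |√u − √17| = |u − 17|/(√u + √17).
Restrict delta ≤ 17 so that |u − 17| < 17 forces u > 0, and then √u + √17 > √17.
Hence |√u − √17| < |u − 17|/√17, which is < eps once |u − 17| < √17·eps.
Take delta = min(17, √17·eps). If 0 < |u − 17| < delta then u > 0 and |√u − √17| < |u − 17|/√17 < eps.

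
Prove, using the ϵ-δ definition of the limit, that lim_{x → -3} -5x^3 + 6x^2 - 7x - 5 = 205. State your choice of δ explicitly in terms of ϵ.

Suppose ϵ > 0. We want δ > 0 such that 0 < |x + 3| < δ implies |(-5x^3 + 6x^2 - 7x - 5) − 205| < ϵ.
(-5x^3 + 6x^2 - 7x - 5) − 205 = -5x^3 + 6x^2 - 7x - 210 = (x + 3)(-5x^2 + 21x - 70).
So |(-5x^3 + 6x^2 - 7x - 5) − 205| = |x + 3|·|-5x^2 + 21x - 70|.
Require δ ≤ 2. Then |x + 3| < 2 gives |x| < 5, and by the triangle inequality |-5x^2 + 21x - 70| ≤ 5·5^2 + 21·5 + 70 = 300.
Hence |(-5x^3 + 6x^2 - 7x - 5) − 205| ≤ 300|x + 3| < ϵ provided |x + 3| < ϵ/300.
Choosing δ = min(2, ϵ/300) ensures both conditions, hence |(-5x^3 + 6x^2 - 7x - 5) − 205| < ϵ.

δ = min(2, ϵ/300)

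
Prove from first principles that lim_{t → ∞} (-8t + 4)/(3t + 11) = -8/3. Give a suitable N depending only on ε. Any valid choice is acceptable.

N = (100/9)/ε

Suppose ε > 0. We seek N > 0 such that t > N implies |(-8t + 4)/(3t + 11) + 8/3| < ε.
(-8t + 4)/(3t + 11) + 8/3 = (3(-8t + 4) − (-8)(3t + 11)) / (3(3t + 11)) = 100/(3(3t + 11)).
For t > 0 we have 3t + 11 > 3t, so |(-8t + 4)/(3t + 11) + 8/3| = 100/(3(3t + 11)) < 100/(3·3t) = (100/9)/t.
Thus |(-8t + 4)/(3t + 11) + 8/3| < ε whenever t > (100/9)/ε.
Take N = (100/9)/ε. If t > N then |(-8t + 4)/(3t + 11) + 8/3| < (100/9)/t < ε.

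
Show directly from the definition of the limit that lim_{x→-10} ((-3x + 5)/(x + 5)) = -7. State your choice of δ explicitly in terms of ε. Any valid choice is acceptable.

δ = min(5/2, (5/8)ε)

Let ε > 0 be given. We want δ > 0 with 0 < |x + 10| < δ ⇒ |(-3x + 5)/(x + 5) + 7| < ε.
Combining over a common denominator, (-3x + 5)/(x + 5) + 7 = [(-3x + 5)·(-5) − 35·(x + 5)] / [(-5)·(x + 5)] = -20(x + 10) / ((-5)(x + 5)).
So |(-3x + 5)/(x + 5) + 7| = 20|x + 10| / (5·|x + 5|).
Restrict δ ≤ 5/2. Then |x + 10| < 5/2 gives |x + 5| = |(x + 10) + (-5)| ≥ 5 − 5/2 = 5/2.
Hence |(-3x + 5)/(x + 5) + 7| < 20|x + 10|/(5·(5/2)) = (8/5)|x + 10|, which is < ε once |x + 10| < (5/8)ε.
Take δ = min(5/2, (5/8)ε). Then 0 < |x + 10| < δ forces both bounds, so |(-3x + 5)/(x + 5) + 7| < ε.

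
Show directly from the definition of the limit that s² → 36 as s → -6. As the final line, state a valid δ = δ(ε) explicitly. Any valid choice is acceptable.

δ = min(1, ε/13)

Let ε > 0 be given. We seek δ > 0 with 0 < |s + 6| < δ ⇒ |s² − 36| < ε.
Factor: s² − 36 = (s + 6)(s - 6), so |s² − 36| = |s + 6|·|s - 6|.
Impose δ ≤ 1 so that |s| < 7; then |s - 6| ≤ 13.
Hence |s² − 36| ≤ 13|s + 6|, which is < ε once |s + 6| < ε/13.
Take δ = min(1, ε/13). If 0 < |s + 6| < δ then both bounds hold and |s² − 36| ≤ 13|s + 6| < 13·(ε/13) = ε.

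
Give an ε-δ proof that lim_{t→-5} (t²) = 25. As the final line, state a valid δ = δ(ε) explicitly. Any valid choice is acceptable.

δ = min(1, ε/11)

Let ε > 0. We seek δ > 0 with 0 < |t + 5| < δ ⇒ |t² − 25| < ε.
Factor: t² − 25 = (t + 5)(t - 5), so |t² − 25| = |t + 5|·|t - 5|.
Impose δ ≤ 1 so that |t| < 6; then |t - 5| ≤ 11.
Hence |t² − 25| ≤ 11|t + 5|, which is < ε once |t + 5| < ε/11.
Take δ = min(1, ε/11). If 0 < |t + 5| < δ then both bounds hold and |t² − 25| ≤ 11|t + 5| < 11·(ε/11) = ε.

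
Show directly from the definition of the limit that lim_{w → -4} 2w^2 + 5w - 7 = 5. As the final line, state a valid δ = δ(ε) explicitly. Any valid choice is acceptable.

Fix ε > 0. We want δ > 0 such that 0 < |w + 4| < δ implies |(2w^2 + 5w - 7) − 5| < ε.
(2w^2 + 5w - 7) − 5 = 2w^2 + 5w - 12 = (w + 4)(2w - 3).
So |(2w^2 + 5w - 7) − 5| = |w + 4|·|2w - 3|.
Assume first that |w + 4| < 1, so |w| < 5. Then |2w - 3| ≤ 2·5 + 3 = 13.
Hence |(2w^2 + 5w - 7) − 5| ≤ 13|w + 4| < ε provided |w + 4| < ε/13.
Choosing δ = min(1, ε/13) ensures both conditions, hence |(2w^2 + 5w - 7) − 5| < ε.

δ = min(1, ε/13)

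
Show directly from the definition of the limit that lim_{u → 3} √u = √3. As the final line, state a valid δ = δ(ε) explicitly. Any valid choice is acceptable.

δ = min(3, √3·ε)

Let ε > 0. We want δ > 0 such that 0 < |u − 3| < δ implies |√u − √3| < ε.
Multiplying by the conjugate, |√u − √3| = |u − 3|/(√u + √3).
Restrict δ ≤ 3 so that |u − 3| < 3 forces u > 0, and then √u + √3 > √3.
Hence |√u − √3| < |u − 3|/√3, which is < ε once |u − 3| < √3·ε.
Take δ = min(3, √3·ε). If 0 < |u − 3| < δ then u > 0 and |√u − √3| < |u − 3|/√3 < ε.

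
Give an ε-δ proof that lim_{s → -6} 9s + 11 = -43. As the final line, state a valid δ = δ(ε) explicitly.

Let ε > 0. We need δ > 0 so that 0 < |s + 6| < δ implies |(9s + 11) + 43| < ε.
Since (9s + 11) + 43 = 9(s + 6), we have |(9s + 11) + 43| = 9|s + 6|.
So 9|s + 6| < ε exactly when |s + 6| < ε/9.
Choosing δ = ε/9 gives |(9s + 11) + 43| = 9|s + 6| < ε whenever |s + 6| < δ.

δ = ε/9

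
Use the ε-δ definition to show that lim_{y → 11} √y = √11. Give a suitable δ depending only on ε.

δ = min(11, √11·ε)

Suppose ε > 0. We want δ > 0 such that 0 < |y − 11| < δ implies |√y − √11| < ε.
Multiplying by the conjugate, |√y − √11| = |y − 11|/(√y + √11).
Restrict δ ≤ 11 so that |y − 11| < 11 forces y > 0, and then √y + √11 > √11.
Hence |√y − √11| < |y − 11|/√11, which is < ε once |y − 11| < √11·ε.
Take δ = min(11, √11·ε). If 0 < |y − 11| < δ then y > 0 and |√y − √11| < |y − 11|/√11 < ε.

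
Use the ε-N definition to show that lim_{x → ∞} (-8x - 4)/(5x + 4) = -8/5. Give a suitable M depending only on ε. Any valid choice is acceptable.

Suppose ε > 0. We seek M > 0 such that x > M implies |(-8x - 4)/(5x + 4) + 8/5| < ε.
(-8x - 4)/(5x + 4) + 8/5 = (5(-8x - 4) − (-8)(5x + 4)) / (5(5x + 4)) = 12/(5(5x + 4)).
For x > 0 we have 5x + 4 > 5x, so |(-8x - 4)/(5x + 4) + 8/5| = 12/(5(5x + 4)) < 12/(5·5x) = (12/25)/x.
Thus |(-8x - 4)/(5x + 4) + 8/5| < ε whenever x > (12/25)/ε.
Take M = (12/25)/ε. If x > M then |(-8x - 4)/(5x + 4) + 8/5| < (12/25)/x < ε.

M = (12/25)/ε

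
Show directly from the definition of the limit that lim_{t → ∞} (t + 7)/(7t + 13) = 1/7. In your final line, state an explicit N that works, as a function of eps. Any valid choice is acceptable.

N = (36/49)/eps

Let eps > 0. We seek N > 0 such that t > N implies |(t + 7)/(7t + 13) − (1/7)| < eps.
(t + 7)/(7t + 13) − (1/7) = (7(t + 7) − (7t + 13)) / (7(7t + 13)) = 36/(7(7t + 13)).
For t > 0 we have 7t + 13 > 7t, so |(t + 7)/(7t + 13) − (1/7)| = 36/(7(7t + 13)) < 36/(7·7t) = (36/49)/t.
Thus |(t + 7)/(7t + 13) − (1/7)| < eps whenever t > (36/49)/eps.
Take N = (36/49)/eps. If t > N then |(t + 7)/(7t + 13) − (1/7)| < (36/49)/t < eps.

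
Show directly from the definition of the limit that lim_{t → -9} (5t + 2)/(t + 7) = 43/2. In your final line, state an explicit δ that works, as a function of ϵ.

Let ϵ > 0. We want δ > 0 with 0 < |t + 9| < δ ⇒ |(5t + 2)/(t + 7) − (43/2)| < ϵ.
Combining over a common denominator, (5t + 2)/(t + 7) − (43/2) = [(5t + 2)·(-2) − (-43)·(t + 7)] / [(-2)·(t + 7)] = 33(t + 9) / ((-2)(t + 7)).
So |(5t + 2)/(t + 7) − (43/2)| = 33|t + 9| / (2·|t + 7|).
Restrict δ ≤ 1. Then |t + 9| < 1 gives |t + 7| = |(t + 9) + (-2)| ≥ 2 − 1 = 1.
Hence |(5t + 2)/(t + 7) − (43/2)| < 33|t + 9|/(2·1) = (33/2)|t + 9|, which is < ϵ once |t + 9| < (2/33)ϵ.
Take δ = min(1, (2/33)ϵ). Then 0 < |t + 9| < δ forces both bounds, so |(5t + 2)/(t + 7) − (43/2)| < ϵ.

δ = min(1, (2/33)ϵ)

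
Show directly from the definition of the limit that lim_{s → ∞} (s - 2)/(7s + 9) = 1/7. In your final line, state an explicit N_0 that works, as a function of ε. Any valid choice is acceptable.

Let ε > 0. We seek N_0 > 0 such that s > N_0 implies |(s - 2)/(7s + 9) − (1/7)| < ε.
(s - 2)/(7s + 9) − (1/7) = (7(s - 2) − (7s + 9)) / (7(7s + 9)) = -23/(7(7s + 9)).
For s > 0 we have 7s + 9 > 7s, so |(s - 2)/(7s + 9) − (1/7)| = 23/(7(7s + 9)) < 23/(7·7s) = (23/49)/s.
Thus |(s - 2)/(7s + 9) − (1/7)| < ε whenever s > (23/49)/ε.
Take N_0 = (23/49)/ε. If s > N_0 then |(s - 2)/(7s + 9) − (1/7)| < (23/49)/s < ε.

N_0 = (23/49)/ε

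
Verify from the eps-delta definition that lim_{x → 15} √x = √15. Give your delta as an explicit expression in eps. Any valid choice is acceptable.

Let eps > 0 be given. We want delta > 0 such that 0 < |x − 15| < delta implies |√x − √15| < eps.
Multiplying by the conjugate, |√x − √15| = |x − 15|/(√x + √15).
Restrict delta ≤ 15 so that |x − 15| < 15 forces x > 0, and then √x + √15 > √15.
Hence |√x − √15| < |x − 15|/√15, which is < eps once |x − 15| < √15·eps.
Take delta = min(15, √15·eps). If 0 < |x − 15| < delta then x > 0 and |√x − √15| < |x − 15|/√15 < eps.

delta = min(15, √15·eps)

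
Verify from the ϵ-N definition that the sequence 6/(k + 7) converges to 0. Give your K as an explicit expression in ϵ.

K = 6/ϵ

Suppose ϵ > 0. For k ≥ 1, |6/(k + 7) − 0| = 6/(k + 7) ≤ 6/k.
We need 6/k < ϵ, i.e. k > 6/ϵ.
Take K = 6/ϵ. If k > K then |6/(k + 7)| ≤ 6/k < ϵ.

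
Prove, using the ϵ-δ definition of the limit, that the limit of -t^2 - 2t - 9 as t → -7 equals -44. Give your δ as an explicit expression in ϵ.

δ = min(2, ϵ/14)

Let ϵ > 0. We want δ > 0 such that 0 < |t + 7| < δ implies |(-t^2 - 2t - 9) + 44| < ϵ.
(-t^2 - 2t - 9) + 44 = -t^2 - 2t + 35 = (t + 7)(-t + 5).
So |(-t^2 - 2t - 9) + 44| = |t + 7|·|-t + 5|.
Assume first that |t + 7| < 2, so |t| < 9. Then |-t + 5| ≤ 9 + 5 = 14.
Hence |(-t^2 - 2t - 9) + 44| ≤ 14|t + 7| < ϵ provided |t + 7| < ϵ/14.
Take δ = min(2, ϵ/14). Then 0 < |t + 7| < δ gives both |t + 7| < 2 and |t + 7| < ϵ/14, so |(-t^2 - 2t - 9) + 44| < ϵ.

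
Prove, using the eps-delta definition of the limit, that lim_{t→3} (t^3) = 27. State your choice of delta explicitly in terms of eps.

delta = min(1, eps/37)

Suppose eps > 0. We seek delta > 0 with 0 < |t − 3| < delta ⇒ |t^3 − 27| < eps.
Factor: t^3 − 27 = (t − 3)(t^2 + 3t + 9), so |t^3 − 27| = |t − 3|·|t^2 + 3t + 9|.
Restrict delta ≤ 1. Then |t − 3| < 1 gives |t| < 4, so by the triangle inequality |t^2 + 3t + 9| ≤ 4^2 + 3·4 + 9 = 37.
Hence |t^3 − 27| ≤ 37|t − 3|, which is < eps once |t − 3| < eps/37.
Take delta = min(1, eps/37). If 0 < |t − 3| < delta then both bounds hold and |t^3 − 27| ≤ 37|t − 3| < 37·(eps/37) = eps.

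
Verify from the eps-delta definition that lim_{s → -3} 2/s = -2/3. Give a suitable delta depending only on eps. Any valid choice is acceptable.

delta = min(3/2, (9/4)eps)

Fix eps > 0. We seek delta > 0 such that 0 < |s + 3| < delta implies |2/s + 2/3| < eps.
|2/s + 2/3| = 2·|-3 − s|/(3·|s|) = 2|s + 3|/(3|s|).
Require delta ≤ 3/2 so that |s| > 3 − 3/2 = 3/2, hence 3|s| > 9/2.
Then |2/s + 2/3| < 2|s + 3|/(9/2), which is < eps when |s + 3| < (9/4)eps.
Take delta = min(3/2, (9/4)eps). Then 0 < |s + 3| < delta gives both |s + 3| < 3/2 and |s + 3| < (9/4)eps, so |2/s + 2/3| < eps.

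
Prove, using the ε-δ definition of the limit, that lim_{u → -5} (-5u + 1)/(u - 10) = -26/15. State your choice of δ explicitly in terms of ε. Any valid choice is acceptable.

Let ε > 0. We want δ > 0 with 0 < |u + 5| < δ ⇒ |(-5u + 1)/(u - 10) + 26/15| < ε.
Combining over a common denominator, (-5u + 1)/(u - 10) + 26/15 = [(-5u + 1)·(-15) − 26·(u - 10)] / [(-15)·(u - 10)] = 49(u + 5) / ((-15)(u - 10)).
So |(-5u + 1)/(u - 10) + 26/15| = 49|u + 5| / (15·|u − 10|).
Require δ ≤ 15/2, so |u − 10| ≥ |-15| − |u + 5| > 15 − 15/2 = 15/2.
Hence |(-5u + 1)/(u - 10) + 26/15| < 49|u + 5|/(15·(15/2)) = (98/225)|u + 5|, which is < ε once |u + 5| < (225/98)ε.
Take δ = min(15/2, (225/98)ε). Then 0 < |u + 5| < δ forces both bounds, so |(-5u + 1)/(u - 10) + 26/15| < ε.

δ = min(15/2, (225/98)ε)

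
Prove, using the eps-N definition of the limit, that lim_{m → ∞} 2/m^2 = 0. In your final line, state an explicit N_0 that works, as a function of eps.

Fix eps > 0. For m ≥ 1, |2/m^2 − 0| = 2/m^2.
2/m^2 < eps ⇔ m^2 > 2/eps ⇔ m > (2/eps)^{1/2}.
Take N_0 = (2/eps)^{1/2}. Then m > N_0 implies 2/m^2 < eps.

N_0 = (2/eps)^{1/2}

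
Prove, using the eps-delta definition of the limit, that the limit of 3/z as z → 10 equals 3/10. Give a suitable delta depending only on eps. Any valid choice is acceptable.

Let eps > 0 be given. We seek delta > 0 such that 0 < |z − 10| < delta implies |3/z − (3/10)| < eps.
|3/z − (3/10)| = 3·|10 − z|/(10·|z|) = 3|z − 10|/(10|z|).
Restrict delta ≤ 5. Then |z − 10| < 5 gives |z| > 5, so 10|z| > 50.
Then |3/z − (3/10)| < 3|z − 10|/50, which is < eps when |z − 10| < (50/3)eps.
Take delta = min(5, (50/3)eps). Then 0 < |z − 10| < delta gives both |z − 10| < 5 and |z − 10| < (50/3)eps, so |3/z − (3/10)| < eps.

delta = min(5, (50/3)eps)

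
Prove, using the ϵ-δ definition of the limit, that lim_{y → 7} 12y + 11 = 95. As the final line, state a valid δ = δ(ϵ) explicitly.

Fix ϵ > 0. We need δ > 0 so that 0 < |y − 7| < δ implies |(12y + 11) − 95| < ϵ.
|(12y + 11) − 95| = |12y - 84| = 12|y − 7|.
So 12|y − 7| < ϵ exactly when |y − 7| < ϵ/12.
Choosing δ = ϵ/12 gives |(12y + 11) − 95| = 12|y − 7| < ϵ whenever |y − 7| < δ.

δ = ϵ/12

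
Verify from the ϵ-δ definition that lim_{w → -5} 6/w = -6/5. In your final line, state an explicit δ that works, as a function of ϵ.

Let ϵ > 0 be given. We seek δ > 0 such that 0 < |w + 5| < δ implies |6/w + 6/5| < ϵ.
|6/w + 6/5| = 6·|-5 − w|/(5·|w|) = 6|w + 5|/(5|w|).
Require δ ≤ 5/2 so that |w| > 5 − 5/2 = 5/2, hence 5|w| > 25/2.
Then |6/w + 6/5| < 6|w + 5|/(25/2), which is < ϵ when |w + 5| < (25/12)ϵ.
Take δ = min(5/2, (25/12)ϵ). Then 0 < |w + 5| < δ gives both |w + 5| < 5/2 and |w + 5| < (25/12)ϵ, so |6/w + 6/5| < ϵ.

δ = min(5/2, (25/12)ϵ)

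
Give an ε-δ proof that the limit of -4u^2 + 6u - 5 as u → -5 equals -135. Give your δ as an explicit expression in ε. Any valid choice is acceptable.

Let ε > 0 be given. We want δ > 0 such that 0 < |u + 5| < δ implies |(-4u^2 + 6u - 5) + 135| < ε.
(-4u^2 + 6u - 5) + 135 = -4u^2 + 6u + 130 = (u + 5)(-4u + 26).
So |(-4u^2 + 6u - 5) + 135| = |u + 5|·|-4u + 26|.
Assume first that |u + 5| < 1, so |u| < 6. Then |-4u + 26| ≤ 4·6 + 26 = 50.
Hence |(-4u^2 + 6u - 5) + 135| ≤ 50|u + 5| < ε provided |u + 5| < ε/50.
Take δ = min(1, ε/50). Then 0 < |u + 5| < δ gives both |u + 5| < 1 and |u + 5| < ε/50, so |(-4u^2 + 6u - 5) + 135| < ε.

δ = min(1, ε/50)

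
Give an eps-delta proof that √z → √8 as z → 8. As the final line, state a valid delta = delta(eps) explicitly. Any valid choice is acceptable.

Let eps > 0. We want delta > 0 such that 0 < |z − 8| < delta implies |√z − √8| < eps.
Multiplying by the conjugate, |√z − √8| = |z − 8|/(√z + √8).
Restrict delta ≤ 8 so that |z − 8| < 8 forces z > 0, and then √z + √8 > √8.
Hence |√z − √8| < |z − 8|/√8, which is < eps once |z − 8| < √8·eps.
Take delta = min(8, √8·eps). If 0 < |z − 8| < delta then z > 0 and |√z − √8| < |z − 8|/√8 < eps.

delta = min(8, √8·eps)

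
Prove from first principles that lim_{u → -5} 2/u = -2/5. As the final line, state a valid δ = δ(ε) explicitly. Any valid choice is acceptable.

δ = min(5/2, (25/4)ε)

Suppose ε > 0. We seek δ > 0 such that 0 < |u + 5| < δ implies |2/u + 2/5| < ε.
|2/u + 2/5| = 2·|-5 − u|/(5·|u|) = 2|u + 5|/(5|u|).
Restrict δ ≤ 5/2. Then |u + 5| < 5/2 gives |u| > 5/2, so 5|u| > 25/2.
Then |2/u + 2/5| < 2|u + 5|/(25/2), which is < ε when |u + 5| < (25/4)ε.
Take δ = min(5/2, (25/4)ε). Then 0 < |u + 5| < δ gives both |u + 5| < 5/2 and |u + 5| < (25/4)ε, so |2/u + 2/5| < ε.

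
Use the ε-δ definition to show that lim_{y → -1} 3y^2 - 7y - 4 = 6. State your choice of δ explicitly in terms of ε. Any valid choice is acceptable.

Let ε > 0. We want δ > 0 such that 0 < |y + 1| < δ implies |(3y^2 - 7y - 4) − 6| < ε.
(3y^2 - 7y - 4) − 6 = 3y^2 - 7y - 10 = (y + 1)(3y - 10).
So |(3y^2 - 7y - 4) − 6| = |y + 1|·|3y - 10|.
Assume first that |y + 1| < 1, so |y| < 2. Then |3y - 10| ≤ 3·2 + 10 = 16.
Hence |(3y^2 - 7y - 4) − 6| ≤ 16|y + 1| < ε provided |y + 1| < ε/16.
Choosing δ = min(1, ε/16) ensures both conditions, hence |(3y^2 - 7y - 4) − 6| < ε.

δ = min(1, ε/16)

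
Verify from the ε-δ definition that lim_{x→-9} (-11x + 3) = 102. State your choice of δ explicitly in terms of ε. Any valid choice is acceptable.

Let ε > 0. We need δ > 0 so that 0 < |x + 9| < δ implies |(-11x + 3) − 102| < ε.
Since (-11x + 3) − 102 = -11(x + 9), we have |(-11x + 3) − 102| = 11|x + 9|.
Thus it suffices that |x + 9| < ε/11.
Take δ = ε/11. If 0 < |x + 9| < δ then |(-11x + 3) − 102| = 11|x + 9| < 11·(ε/11) = ε.

δ = ε/11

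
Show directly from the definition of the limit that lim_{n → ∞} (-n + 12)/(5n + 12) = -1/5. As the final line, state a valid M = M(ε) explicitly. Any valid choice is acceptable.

M = (72/25)/ε

Fix ε > 0. For n ≥ 1, |(-n + 12)/(5n + 12) + 1/5| = |72|/(5(5n + 12)) = 72/(5(5n + 12)).
Since 5n + 12 ≥ 5n for n ≥ 1, this is ≤ 72/(5·5n) = (72/25)/n.
So |(-n + 12)/(5n + 12) + 1/5| < ε whenever n > (72/25)/ε.
Take M = (72/25)/ε. If n > M then |(-n + 12)/(5n + 12) + 1/5| ≤ (72/25)/n < ε.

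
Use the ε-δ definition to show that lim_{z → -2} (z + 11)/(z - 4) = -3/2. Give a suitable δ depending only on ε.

Suppose ε > 0. We want δ > 0 with 0 < |z + 2| < δ ⇒ |(z + 11)/(z - 4) + 3/2| < ε.
Combining over a common denominator, (z + 11)/(z - 4) + 3/2 = [(z + 11)·(-6) − 9·(z - 4)] / [(-6)·(z - 4)] = -15(z + 2) / ((-6)(z - 4)).
So |(z + 11)/(z - 4) + 3/2| = 15|z + 2| / (6·|z − 4|).
Restrict δ ≤ 3. Then |z + 2| < 3 gives |z − 4| = |(z + 2) + (-6)| ≥ 6 − 3 = 3.
Hence |(z + 11)/(z - 4) + 3/2| < 15|z + 2|/(6·3) = (5/6)|z + 2|, which is < ε once |z + 2| < (6/5)ε.
Take δ = min(3, (6/5)ε). Then 0 < |z + 2| < δ forces both bounds, so |(z + 11)/(z - 4) + 3/2| < ε.

δ = min(3, (6/5)ε)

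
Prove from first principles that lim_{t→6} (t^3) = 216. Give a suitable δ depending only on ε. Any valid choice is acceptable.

Let ε > 0 be given. We seek δ > 0 with 0 < |t − 6| < δ ⇒ |t^3 − 216| < ε.
Factor: t^3 − 216 = (t − 6)(t^2 + 6t + 36), so |t^3 − 216| = |t − 6|·|t^2 + 6t + 36|.
Impose δ ≤ 1 so that |t| < 7; then |t^2 + 6t + 36| ≤ 127.
Hence |t^3 − 216| ≤ 127|t − 6|, which is < ε once |t − 6| < ε/127.
Take δ = min(1, ε/127). If 0 < |t − 6| < δ then both bounds hold and |t^3 − 216| ≤ 127|t − 6| < 127·(ε/127) = ε.

δ = min(1, ε/127)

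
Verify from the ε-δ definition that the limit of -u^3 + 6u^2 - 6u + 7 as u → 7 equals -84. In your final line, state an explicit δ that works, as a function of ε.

δ = min(1, ε/85)

Suppose ε > 0. We want δ > 0 such that 0 < |u − 7| < δ implies |(-u^3 + 6u^2 - 6u + 7) + 84| < ε.
(-u^3 + 6u^2 - 6u + 7) + 84 = -u^3 + 6u^2 - 6u + 91 = (u − 7)(-u^2 - u - 13).
So |(-u^3 + 6u^2 - 6u + 7) + 84| = |u − 7|·|-u^2 - u - 13|.
Assume first that |u − 7| < 1, so |u| < 8. Then |-u^2 - u - 13| ≤ 8^2 + 8 + 13 = 85.
Hence |(-u^3 + 6u^2 - 6u + 7) + 84| ≤ 85|u − 7| < ε provided |u − 7| < ε/85.
Take δ = min(1, ε/85). Then 0 < |u − 7| < δ gives both |u − 7| < 1 and |u − 7| < ε/85, so |(-u^3 + 6u^2 - 6u + 7) + 84| < ε.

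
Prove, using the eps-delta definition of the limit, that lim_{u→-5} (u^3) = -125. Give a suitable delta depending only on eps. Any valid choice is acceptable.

Fix eps > 0. We seek delta > 0 with 0 < |u + 5| < delta ⇒ |u^3 + 125| < eps.
Factor: u^3 + 125 = (u + 5)(u^2 - 5u + 25), so |u^3 + 125| = |u + 5|·|u^2 - 5u + 25|.
Restrict delta ≤ 1. Then |u + 5| < 1 gives |u| < 6, so by the triangle inequality |u^2 - 5u + 25| ≤ 6^2 + 5·6 + 25 = 91.
Hence |u^3 + 125| ≤ 91|u + 5|, which is < eps once |u + 5| < eps/91.
Take delta = min(1, eps/91). If 0 < |u + 5| < delta then both bounds hold and |u^3 + 125| ≤ 91|u + 5| < 91·(eps/91) = eps.

delta = min(1, eps/91)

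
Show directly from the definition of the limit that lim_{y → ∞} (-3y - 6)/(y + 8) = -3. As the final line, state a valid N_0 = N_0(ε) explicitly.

Let ε > 0. We seek N_0 > 0 such that y > N_0 implies |(-3y - 6)/(y + 8) + 3| < ε.
(-3y - 6)/(y + 8) + 3 = ((-3y - 6) − (-3)(y + 8)) / ((y + 8)) = 18/((y + 8)).
For y > 0 we have y + 8 > y, so |(-3y - 6)/(y + 8) + 3| = 18/((y + 8)) < 18/(y) = 18/y.
Thus |(-3y - 6)/(y + 8) + 3| < ε whenever y > 18/ε.
Take N_0 = 18/ε. If y > N_0 then |(-3y - 6)/(y + 8) + 3| < 18/y < ε.

N_0 = 18/ε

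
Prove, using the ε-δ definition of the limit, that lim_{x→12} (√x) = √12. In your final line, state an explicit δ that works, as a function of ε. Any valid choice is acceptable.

δ = min(12, √12·ε)

Let ε > 0. We want δ > 0 such that 0 < |x − 12| < δ implies |√x − √12| < ε.
Rationalise: √x − √12 = (x − 12)/(√x + √12), so |√x − √12| = |x − 12|/(√x + √12).
Restrict δ ≤ 12 so that |x − 12| < 12 forces x > 0, and then √x + √12 > √12.
Hence |√x − √12| < |x − 12|/√12, which is < ε once |x − 12| < √12·ε.
Take δ = min(12, √12·ε). If 0 < |x − 12| < δ then x > 0 and |√x − √12| < |x − 12|/√12 < ε.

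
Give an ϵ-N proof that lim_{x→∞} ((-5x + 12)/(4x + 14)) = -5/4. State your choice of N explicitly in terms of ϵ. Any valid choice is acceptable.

Fix ϵ > 0. We seek N > 0 such that x > N implies |(-5x + 12)/(4x + 14) + 5/4| < ϵ.
(-5x + 12)/(4x + 14) + 5/4 = (4(-5x + 12) − (-5)(4x + 14)) / (4(4x + 14)) = 118/(4(4x + 14)).
For x > 0 we have 4x + 14 > 4x, so |(-5x + 12)/(4x + 14) + 5/4| = 118/(4(4x + 14)) < 118/(4·4x) = (59/8)/x.
Thus |(-5x + 12)/(4x + 14) + 5/4| < ϵ whenever x > (59/8)/ϵ.
Take N = (59/8)/ϵ. If x > N then |(-5x + 12)/(4x + 14) + 5/4| < (59/8)/x < ϵ.

N = (59/8)/ϵ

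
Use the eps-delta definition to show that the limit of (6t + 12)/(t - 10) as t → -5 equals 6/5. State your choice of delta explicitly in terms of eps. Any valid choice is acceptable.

Fix eps > 0. We want delta > 0 with 0 < |t + 5| < delta ⇒ |(6t + 12)/(t - 10) − (6/5)| < eps.
Combining over a common denominator, (6t + 12)/(t - 10) − (6/5) = [(6t + 12)·(-15) − (-18)·(t - 10)] / [(-15)·(t - 10)] = -72(t + 5) / ((-15)(t - 10)).
So |(6t + 12)/(t - 10) − (6/5)| = 72|t + 5| / (15·|t − 10|).
Restrict delta ≤ 15/2. Then |t + 5| < 15/2 gives |t − 10| = |(t + 5) + (-15)| ≥ 15 − 15/2 = 15/2.
Hence |(6t + 12)/(t - 10) − (6/5)| < 72|t + 5|/(15·(15/2)) = (16/25)|t + 5|, which is < eps once |t + 5| < (25/16)eps.
Take delta = min(15/2, (25/16)eps). Then 0 < |t + 5| < delta forces both bounds, so |(6t + 12)/(t - 10) − (6/5)| < eps.

delta = min(15/2, (25/16)eps)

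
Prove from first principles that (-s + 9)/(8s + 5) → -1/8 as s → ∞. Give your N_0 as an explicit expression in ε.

Fix ε > 0. We seek N_0 > 0 such that s > N_0 implies |(-s + 9)/(8s + 5) + 1/8| < ε.
(-s + 9)/(8s + 5) + 1/8 = (8(-s + 9) − (-1)(8s + 5)) / (8(8s + 5)) = 77/(8(8s + 5)).
For s > 0 we have 8s + 5 > 8s, so |(-s + 9)/(8s + 5) + 1/8| = 77/(8(8s + 5)) < 77/(8·8s) = (77/64)/s.
Thus |(-s + 9)/(8s + 5) + 1/8| < ε whenever s > (77/64)/ε.
Take N_0 = (77/64)/ε. If s > N_0 then |(-s + 9)/(8s + 5) + 1/8| < (77/64)/s < ε.

N_0 = (77/64)/ε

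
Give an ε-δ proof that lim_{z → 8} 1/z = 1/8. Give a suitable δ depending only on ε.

Let ε > 0 be given. We seek δ > 0 such that 0 < |z − 8| < δ implies |1/z − (1/8)| < ε.
|1/z − (1/8)| = |8 − z|/(8·|z|) = |z − 8|/(8|z|).
Restrict δ ≤ 4. Then |z − 8| < 4 gives |z| > 4, so 8|z| > 32.
Then |1/z − (1/8)| < |z − 8|/32, which is < ε when |z − 8| < 32ε.
Take δ = min(4, 32ε). Then 0 < |z − 8| < δ gives both |z − 8| < 4 and |z − 8| < 32ε, so |1/z − (1/8)| < ε.

δ = min(4, 32ε)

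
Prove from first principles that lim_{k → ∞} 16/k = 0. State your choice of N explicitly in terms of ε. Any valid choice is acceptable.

N = 16/ε

Fix ε > 0. For k ≥ 1, |16/k − 0| = 16/(k) ≤ 16/k.
We need 16/k < ε, i.e. k > 16/ε.
Take N = 16/ε. If k > N then |16/k| ≤ 16/k < ε.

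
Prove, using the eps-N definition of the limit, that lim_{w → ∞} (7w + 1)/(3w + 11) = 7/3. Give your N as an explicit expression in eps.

N = (74/9)/eps

Suppose eps > 0. We seek N > 0 such that w > N implies |(7w + 1)/(3w + 11) − (7/3)| < eps.
(7w + 1)/(3w + 11) − (7/3) = (3(7w + 1) − 7(3w + 11)) / (3(3w + 11)) = -74/(3(3w + 11)).
For w > 0 we have 3w + 11 > 3w, so |(7w + 1)/(3w + 11) − (7/3)| = 74/(3(3w + 11)) < 74/(3·3w) = (74/9)/w.
Thus |(7w + 1)/(3w + 11) − (7/3)| < eps whenever w > (74/9)/eps.
Take N = (74/9)/eps. If w > N then |(7w + 1)/(3w + 11) − (7/3)| < (74/9)/w < eps.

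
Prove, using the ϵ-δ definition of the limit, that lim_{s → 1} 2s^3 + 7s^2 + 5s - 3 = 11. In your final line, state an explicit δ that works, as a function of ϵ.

δ = min(1, ϵ/40)

Let ϵ > 0. We want δ > 0 such that 0 < |s − 1| < δ implies |(2s^3 + 7s^2 + 5s - 3) − 11| < ϵ.
(2s^3 + 7s^2 + 5s - 3) − 11 = 2s^3 + 7s^2 + 5s - 14 = (s − 1)(2s^2 + 9s + 14).
So |(2s^3 + 7s^2 + 5s - 3) − 11| = |s − 1|·|2s^2 + 9s + 14|.
Assume first that |s − 1| < 1, so |s| < 2. Then |2s^2 + 9s + 14| ≤ 2·2^2 + 9·2 + 14 = 40.
Hence |(2s^3 + 7s^2 + 5s - 3) − 11| ≤ 40|s − 1| < ϵ provided |s − 1| < ϵ/40.
Take δ = min(1, ϵ/40). Then 0 < |s − 1| < δ gives both |s − 1| < 1 and |s − 1| < ϵ/40, so |(2s^3 + 7s^2 + 5s - 3) − 11| < ϵ.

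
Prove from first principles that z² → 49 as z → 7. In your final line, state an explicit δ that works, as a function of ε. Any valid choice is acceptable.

Fix ε > 0. We seek δ > 0 with 0 < |z − 7| < δ ⇒ |z² − 49| < ε.
Factor: z² − 49 = (z − 7)(z + 7), so |z² − 49| = |z − 7|·|z + 7|.
Restrict δ ≤ 1. Then |z − 7| < 1 gives |z| < 8, so by the triangle inequality |z + 7| ≤ 8 + 7 = 15.
Hence |z² − 49| ≤ 15|z − 7|, which is < ε once |z − 7| < ε/15.
Take δ = min(1, ε/15). If 0 < |z − 7| < δ then both bounds hold and |z² − 49| ≤ 15|z − 7| < 15·(ε/15) = ε.

δ = min(1, ε/15)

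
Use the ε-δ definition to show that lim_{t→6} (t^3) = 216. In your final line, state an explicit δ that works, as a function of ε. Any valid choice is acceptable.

δ = min(2, ε/148)

Fix ε > 0. We seek δ > 0 with 0 < |t − 6| < δ ⇒ |t^3 − 216| < ε.
Factor: t^3 − 216 = (t − 6)(t^2 + 6t + 36), so |t^3 − 216| = |t − 6|·|t^2 + 6t + 36|.
Restrict δ ≤ 2. Then |t − 6| < 2 gives |t| < 8, so by the triangle inequality |t^2 + 6t + 36| ≤ 8^2 + 6·8 + 36 = 148.
Hence |t^3 − 216| ≤ 148|t − 6|, which is < ε once |t − 6| < ε/148.
Take δ = min(2, ε/148). If 0 < |t − 6| < δ then both bounds hold and |t^3 − 216| ≤ 148|t − 6| < 148·(ε/148) = ε.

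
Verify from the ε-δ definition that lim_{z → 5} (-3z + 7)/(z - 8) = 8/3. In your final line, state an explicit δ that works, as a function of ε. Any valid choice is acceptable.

δ = min(3/2, (9/34)ε)

Suppose ε > 0. We want δ > 0 with 0 < |z − 5| < δ ⇒ |(-3z + 7)/(z - 8) − (8/3)| < ε.
Combining over a common denominator, (-3z + 7)/(z - 8) − (8/3) = [(-3z + 7)·(-3) − (-8)·(z - 8)] / [(-3)·(z - 8)] = 17(z − 5) / ((-3)(z - 8)).
So |(-3z + 7)/(z - 8) − (8/3)| = 17|z − 5| / (3·|z − 8|).
Restrict δ ≤ 3/2. Then |z − 5| < 3/2 gives |z − 8| = |(z − 5) + (-3)| ≥ 3 − 3/2 = 3/2.
Hence |(-3z + 7)/(z - 8) − (8/3)| < 17|z − 5|/(3·(3/2)) = (34/9)|z − 5|, which is < ε once |z − 5| < (9/34)ε.
Take δ = min(3/2, (9/34)ε). Then 0 < |z − 5| < δ forces both bounds, so |(-3z + 7)/(z - 8) − (8/3)| < ε.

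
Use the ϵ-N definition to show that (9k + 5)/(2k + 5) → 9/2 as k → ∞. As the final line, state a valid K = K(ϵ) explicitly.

K = (35/4)/ϵ

Fix ϵ > 0. For k ≥ 1, |(9k + 5)/(2k + 5) − (9/2)| = |-35|/(2(2k + 5)) = 35/(2(2k + 5)).
Since 2k + 5 ≥ 2k for k ≥ 1, this is ≤ 35/(2·2k) = (35/4)/k.
So |(9k + 5)/(2k + 5) − (9/2)| < ϵ whenever k > (35/4)/ϵ.
Take K = (35/4)/ϵ. If k > K then |(9k + 5)/(2k + 5) − (9/2)| ≤ (35/4)/k < ϵ.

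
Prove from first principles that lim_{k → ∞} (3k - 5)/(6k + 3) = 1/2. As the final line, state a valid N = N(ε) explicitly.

Suppose ε > 0. For k ≥ 1, |(3k - 5)/(6k + 3) − (1/2)| = |-39|/(6(6k + 3)) = 39/(6(6k + 3)).
Since 6k + 3 ≥ 6k for k ≥ 1, this is ≤ 39/(6·6k) = (13/12)/k.
So |(3k - 5)/(6k + 3) − (1/2)| < ε whenever k > (13/12)/ε.
Take N = (13/12)/ε. If k > N then |(3k - 5)/(6k + 3) − (1/2)| ≤ (13/12)/k < ε.

N = (13/12)/ε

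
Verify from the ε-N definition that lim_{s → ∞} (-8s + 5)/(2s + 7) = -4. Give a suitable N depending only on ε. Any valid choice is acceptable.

Let ε > 0. We seek N > 0 such that s > N implies |(-8s + 5)/(2s + 7) + 4| < ε.
(-8s + 5)/(2s + 7) + 4 = (2(-8s + 5) − (-8)(2s + 7)) / (2(2s + 7)) = 66/(2(2s + 7)).
For s > 0 we have 2s + 7 > 2s, so |(-8s + 5)/(2s + 7) + 4| = 66/(2(2s + 7)) < 66/(2·2s) = (33/2)/s.
Thus |(-8s + 5)/(2s + 7) + 4| < ε whenever s > (33/2)/ε.
Take N = (33/2)/ε. If s > N then |(-8s + 5)/(2s + 7) + 4| < (33/2)/s < ε.

N = (33/2)/ε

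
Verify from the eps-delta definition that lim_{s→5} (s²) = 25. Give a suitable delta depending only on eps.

delta = min(1, eps/11)

Suppose eps > 0. We seek delta > 0 with 0 < |s − 5| < delta ⇒ |s² − 25| < eps.
Factor: s² − 25 = (s − 5)(s + 5), so |s² − 25| = |s − 5|·|s + 5|.
Restrict delta ≤ 1. Then |s − 5| < 1 gives |s| < 6, so by the triangle inequality |s + 5| ≤ 6 + 5 = 11.
Hence |s² − 25| ≤ 11|s − 5|, which is < eps once |s − 5| < eps/11.
Take delta = min(1, eps/11). If 0 < |s − 5| < delta then both bounds hold and |s² − 25| ≤ 11|s − 5| < 11·(eps/11) = eps.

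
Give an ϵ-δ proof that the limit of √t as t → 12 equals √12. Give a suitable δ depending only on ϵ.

δ = min(12, √12·ϵ)

Suppose ϵ > 0. We want δ > 0 such that 0 < |t − 12| < δ implies |√t − √12| < ϵ.
Multiplying by the conjugate, |√t − √12| = |t − 12|/(√t + √12).
Restrict δ ≤ 12 so that |t − 12| < 12 forces t > 0, and then √t + √12 > √12.
Hence |√t − √12| < |t − 12|/√12, which is < ϵ once |t − 12| < √12·ϵ.
Take δ = min(12, √12·ϵ). If 0 < |t − 12| < δ then t > 0 and |√t − √12| < |t − 12|/√12 < ϵ.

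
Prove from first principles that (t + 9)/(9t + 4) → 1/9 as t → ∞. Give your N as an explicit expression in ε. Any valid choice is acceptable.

N = (77/81)/ε

Let ε > 0 be given. We seek N > 0 such that t > N implies |(t + 9)/(9t + 4) − (1/9)| < ε.
(t + 9)/(9t + 4) − (1/9) = (9(t + 9) − (9t + 4)) / (9(9t + 4)) = 77/(9(9t + 4)).
For t > 0 we have 9t + 4 > 9t, so |(t + 9)/(9t + 4) − (1/9)| = 77/(9(9t + 4)) < 77/(9·9t) = (77/81)/t.
Thus |(t + 9)/(9t + 4) − (1/9)| < ε whenever t > (77/81)/ε.
Take N = (77/81)/ε. If t > N then |(t + 9)/(9t + 4) − (1/9)| < (77/81)/t < ε.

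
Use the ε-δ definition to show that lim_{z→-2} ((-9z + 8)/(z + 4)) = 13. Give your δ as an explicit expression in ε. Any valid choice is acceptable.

δ = min(1, (1/22)ε)

Let ε > 0. We want δ > 0 with 0 < |z + 2| < δ ⇒ |(-9z + 8)/(z + 4) − 13| < ε.
Combining over a common denominator, (-9z + 8)/(z + 4) − 13 = [(-9z + 8)·2 − 26·(z + 4)] / [2·(z + 4)] = -44(z + 2) / (2(z + 4)).
So |(-9z + 8)/(z + 4) − 13| = 44|z + 2| / (2·|z + 4|).
Restrict δ ≤ 1. Then |z + 2| < 1 gives |z + 4| = |(z + 2) + 2| ≥ 2 − 1 = 1.
Hence |(-9z + 8)/(z + 4) − 13| < 44|z + 2|/(2·1) = 22|z + 2|, which is < ε once |z + 2| < (1/22)ε.
Take δ = min(1, (1/22)ε). Then 0 < |z + 2| < δ forces both bounds, so |(-9z + 8)/(z + 4) − 13| < ε.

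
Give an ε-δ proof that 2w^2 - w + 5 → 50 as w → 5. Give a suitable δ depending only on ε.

δ = min(2, ε/23)

Let ε > 0. We want δ > 0 such that 0 < |w − 5| < δ implies |(2w^2 - w + 5) − 50| < ε.
(2w^2 - w + 5) − 50 = 2w^2 - w - 45 = (w − 5)(2w + 9).
So |(2w^2 - w + 5) − 50| = |w − 5|·|2w + 9|.
Require δ ≤ 2. Then |w − 5| < 2 gives |w| < 7, and by the triangle inequality |2w + 9| ≤ 2·7 + 9 = 23.
Hence |(2w^2 - w + 5) − 50| ≤ 23|w − 5| < ε provided |w − 5| < ε/23.
Choosing δ = min(2, ε/23) ensures both conditions, hence |(2w^2 - w + 5) − 50| < ε.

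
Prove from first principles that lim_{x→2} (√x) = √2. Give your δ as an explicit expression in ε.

δ = min(2, √2·ε)

Fix ε > 0. We want δ > 0 such that 0 < |x − 2| < δ implies |√x − √2| < ε.
Rationalise: √x − √2 = (x − 2)/(√x + √2), so |√x − √2| = |x − 2|/(√x + √2).
Restrict δ ≤ 2 so that |x − 2| < 2 forces x > 0, and then √x + √2 > √2.
Hence |√x − √2| < |x − 2|/√2, which is < ε once |x − 2| < √2·ε.
Take δ = min(2, √2·ε). If 0 < |x − 2| < δ then x > 0 and |√x − √2| < |x − 2|/√2 < ε.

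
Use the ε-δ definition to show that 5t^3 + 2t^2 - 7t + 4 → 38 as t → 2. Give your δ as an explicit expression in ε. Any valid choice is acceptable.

Let ε > 0 be given. We want δ > 0 such that 0 < |t − 2| < δ implies |(5t^3 + 2t^2 - 7t + 4) − 38| < ε.
(5t^3 + 2t^2 - 7t + 4) − 38 = 5t^3 + 2t^2 - 7t - 34 = (t − 2)(5t^2 + 12t + 17).
So |(5t^3 + 2t^2 - 7t + 4) − 38| = |t − 2|·|5t^2 + 12t + 17|.
Require δ ≤ 1. Then |t − 2| < 1 gives |t| < 3, and by the triangle inequality |5t^2 + 12t + 17| ≤ 5·3^2 + 12·3 + 17 = 98.
Hence |(5t^3 + 2t^2 - 7t + 4) − 38| ≤ 98|t − 2| < ε provided |t − 2| < ε/98.
Take δ = min(1, ε/98). Then 0 < |t − 2| < δ gives both |t − 2| < 1 and |t − 2| < ε/98, so |(5t^3 + 2t^2 - 7t + 4) − 38| < ε.

δ = min(1, ε/98)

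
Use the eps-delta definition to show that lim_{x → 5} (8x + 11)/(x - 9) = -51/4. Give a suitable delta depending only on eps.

delta = min(2, (8/83)eps)

Fix eps > 0. We want delta > 0 with 0 < |x − 5| < delta ⇒ |(8x + 11)/(x - 9) + 51/4| < eps.
Combining over a common denominator, (8x + 11)/(x - 9) + 51/4 = [(8x + 11)·(-4) − 51·(x - 9)] / [(-4)·(x - 9)] = -83(x − 5) / ((-4)(x - 9)).
So |(8x + 11)/(x - 9) + 51/4| = 83|x − 5| / (4·|x − 9|).
Require delta ≤ 2, so |x − 9| ≥ |-4| − |x − 5| > 4 − 2 = 2.
Hence |(8x + 11)/(x - 9) + 51/4| < 83|x − 5|/(4·2) = (83/8)|x − 5|, which is < eps once |x − 5| < (8/83)eps.
Take delta = min(2, (8/83)eps). Then 0 < |x − 5| < delta forces both bounds, so |(8x + 11)/(x - 9) + 51/4| < eps.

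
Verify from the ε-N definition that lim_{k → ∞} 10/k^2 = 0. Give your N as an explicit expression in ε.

N = (10/ε)^{1/2}

Fix ε > 0. For k ≥ 1, |10/k^2 − 0| = 10/k^2.
10/k^2 < ε ⇔ k^2 > 10/ε ⇔ k > (10/ε)^{1/2}.
Take N = (10/ε)^{1/2}. Then k > N implies 10/k^2 < ε.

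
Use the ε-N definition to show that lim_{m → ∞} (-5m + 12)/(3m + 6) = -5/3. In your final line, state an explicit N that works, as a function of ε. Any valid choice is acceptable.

Fix ε > 0. For m ≥ 1, |(-5m + 12)/(3m + 6) + 5/3| = |66|/(3(3m + 6)) = 66/(3(3m + 6)).
Since 3m + 6 ≥ 3m for m ≥ 1, this is ≤ 66/(3·3m) = (22/3)/m.
So |(-5m + 12)/(3m + 6) + 5/3| < ε whenever m > (22/3)/ε.
Take N = (22/3)/ε. If m > N then |(-5m + 12)/(3m + 6) + 5/3| ≤ (22/3)/m < ε.

N = (22/3)/ε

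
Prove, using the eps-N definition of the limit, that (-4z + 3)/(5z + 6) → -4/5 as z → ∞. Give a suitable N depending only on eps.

Let eps > 0 be given. We seek N > 0 such that z > N implies |(-4z + 3)/(5z + 6) + 4/5| < eps.
(-4z + 3)/(5z + 6) + 4/5 = (5(-4z + 3) − (-4)(5z + 6)) / (5(5z + 6)) = 39/(5(5z + 6)).
For z > 0 we have 5z + 6 > 5z, so |(-4z + 3)/(5z + 6) + 4/5| = 39/(5(5z + 6)) < 39/(5·5z) = (39/25)/z.
Thus |(-4z + 3)/(5z + 6) + 4/5| < eps whenever z > (39/25)/eps.
Take N = (39/25)/eps. If z > N then |(-4z + 3)/(5z + 6) + 4/5| < (39/25)/z < eps.

N = (39/25)/eps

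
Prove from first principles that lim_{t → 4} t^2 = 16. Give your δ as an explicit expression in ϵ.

δ = min(2, ϵ/10)

Let ϵ > 0 be given. We seek δ > 0 with 0 < |t − 4| < δ ⇒ |t^2 − 16| < ϵ.
Factor: t^2 − 16 = (t − 4)(t + 4), so |t^2 − 16| = |t − 4|·|t + 4|.
Restrict δ ≤ 2. Then |t − 4| < 2 gives |t| < 6, so by the triangle inequality |t + 4| ≤ 6 + 4 = 10.
Hence |t^2 − 16| ≤ 10|t − 4|, which is < ϵ once |t − 4| < ϵ/10.
Take δ = min(2, ϵ/10). If 0 < |t − 4| < δ then both bounds hold and |t^2 − 16| ≤ 10|t − 4| < 10·(ϵ/10) = ϵ.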